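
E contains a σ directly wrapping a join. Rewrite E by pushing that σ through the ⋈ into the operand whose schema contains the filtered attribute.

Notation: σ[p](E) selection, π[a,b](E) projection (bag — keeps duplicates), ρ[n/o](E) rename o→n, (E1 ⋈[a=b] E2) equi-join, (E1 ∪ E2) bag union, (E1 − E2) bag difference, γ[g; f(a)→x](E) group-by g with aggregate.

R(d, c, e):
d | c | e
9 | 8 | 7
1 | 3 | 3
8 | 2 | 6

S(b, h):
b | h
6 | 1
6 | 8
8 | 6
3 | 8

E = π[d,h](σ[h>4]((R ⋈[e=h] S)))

σ filters on h, owned by the right side.
E' = π[d,h]((R ⋈[e=h] σ[h>4](S)))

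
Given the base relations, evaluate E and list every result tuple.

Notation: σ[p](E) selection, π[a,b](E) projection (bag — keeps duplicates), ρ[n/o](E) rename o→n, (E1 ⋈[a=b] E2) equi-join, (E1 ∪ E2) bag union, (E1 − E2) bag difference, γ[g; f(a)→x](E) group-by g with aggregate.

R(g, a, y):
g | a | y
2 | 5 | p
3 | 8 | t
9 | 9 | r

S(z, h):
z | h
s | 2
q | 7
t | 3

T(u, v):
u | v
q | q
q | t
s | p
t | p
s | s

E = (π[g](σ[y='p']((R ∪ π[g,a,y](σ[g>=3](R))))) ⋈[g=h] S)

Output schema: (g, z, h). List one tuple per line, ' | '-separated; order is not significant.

Stepwise |·|:
  R → 3
  R → 3
  σ[g>=3](R) → 2
  π[g,a,y](σ[g>=3](R)) → 2
  (R ∪ π[g,a,y](σ[g>=3](R))) → 5
  σ[y='p']((R ∪ π[g,a,y](σ[g>=3](R)))) → 1
  π[g](σ[y='p']((R ∪ π[g,a,y](σ[g>=3](R))))) → 1
  S → 3
  (π[g](σ[y='p']((R ∪ π[g,a,y](σ[g>=3](R))))) ⋈[g=h] S) → 1

== RESULT ==
g | z | h
2 | s | 2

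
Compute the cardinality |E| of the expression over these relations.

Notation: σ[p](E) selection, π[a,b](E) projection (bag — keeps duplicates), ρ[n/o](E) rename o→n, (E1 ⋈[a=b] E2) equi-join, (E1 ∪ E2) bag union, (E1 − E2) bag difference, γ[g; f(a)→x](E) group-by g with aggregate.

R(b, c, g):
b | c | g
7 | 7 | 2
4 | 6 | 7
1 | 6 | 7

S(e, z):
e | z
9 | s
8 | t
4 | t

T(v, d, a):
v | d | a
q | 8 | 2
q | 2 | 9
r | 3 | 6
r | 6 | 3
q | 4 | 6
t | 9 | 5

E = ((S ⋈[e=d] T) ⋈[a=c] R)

Row counts bottom-up:
  S → 3
  T → 6
  (S ⋈[e=d] T) → 3
  R → 3
  ((S ⋈[e=d] T) ⋈[a=c] R) → 2

|E| = 2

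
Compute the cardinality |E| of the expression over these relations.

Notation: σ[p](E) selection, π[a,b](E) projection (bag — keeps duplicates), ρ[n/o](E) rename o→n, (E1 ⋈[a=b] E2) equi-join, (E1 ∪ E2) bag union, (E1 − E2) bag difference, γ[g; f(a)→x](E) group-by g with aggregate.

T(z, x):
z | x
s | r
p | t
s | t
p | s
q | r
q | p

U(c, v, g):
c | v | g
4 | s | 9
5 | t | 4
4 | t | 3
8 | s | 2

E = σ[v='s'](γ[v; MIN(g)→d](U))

Subexpression sizes:
  U → 4
  γ[v; MIN(g)→d](U) → 2
  σ[v='s'](γ[v; MIN(g)→d](U)) → 1

|E| = 1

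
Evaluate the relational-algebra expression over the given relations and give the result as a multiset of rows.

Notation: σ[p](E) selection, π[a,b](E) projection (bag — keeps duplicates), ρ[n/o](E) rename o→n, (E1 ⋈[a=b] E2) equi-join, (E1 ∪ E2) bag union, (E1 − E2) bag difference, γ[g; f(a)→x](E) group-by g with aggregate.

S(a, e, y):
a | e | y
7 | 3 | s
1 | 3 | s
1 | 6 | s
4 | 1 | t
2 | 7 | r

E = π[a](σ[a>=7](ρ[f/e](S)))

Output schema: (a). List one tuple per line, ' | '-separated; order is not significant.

Subexpression sizes:
  S → 5
  ρ[f/e](S) → 5
  σ[a>=7](ρ[f/e](S)) → 1
  π[a](σ[a>=7](ρ[f/e](S))) → 1

== RESULT ==
a
7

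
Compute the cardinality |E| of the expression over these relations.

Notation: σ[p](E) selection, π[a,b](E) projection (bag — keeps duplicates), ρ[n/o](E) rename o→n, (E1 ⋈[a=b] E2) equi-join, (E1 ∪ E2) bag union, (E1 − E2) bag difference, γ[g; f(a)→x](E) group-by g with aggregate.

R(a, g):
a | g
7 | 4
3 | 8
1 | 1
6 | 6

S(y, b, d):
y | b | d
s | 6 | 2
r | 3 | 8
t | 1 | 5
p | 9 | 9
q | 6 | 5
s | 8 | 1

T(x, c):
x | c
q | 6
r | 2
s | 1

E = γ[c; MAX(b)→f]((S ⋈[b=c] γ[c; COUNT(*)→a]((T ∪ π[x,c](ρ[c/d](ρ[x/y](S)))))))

Row counts bottom-up:
  S → 6
  T → 3
  S → 6
  ρ[x/y](S) → 6
  ρ[c/d](ρ[x/y](S)) → 6
  π[x,c](ρ[c/d](ρ[x/y](S))) → 6
  (T ∪ π[x,c](ρ[c/d](ρ[x/y](S)))) → 9
  γ[c; COUNT(*)→a]((T ∪ π[x,c](ρ[c/d](ρ[x/y](S))))) → 6
  (S ⋈[b=c] γ[c; COUNT(*)→a]((T ∪ π[x,c](ρ[c/d](ρ[x/y](S)))))) → 5
  γ[c; MAX(b)→f]((S ⋈[b=c] γ[c; COUNT(*)→a]((T ∪ π[x,c](ρ[c/d](ρ[x/y](S))))))) → 4

|E| = 4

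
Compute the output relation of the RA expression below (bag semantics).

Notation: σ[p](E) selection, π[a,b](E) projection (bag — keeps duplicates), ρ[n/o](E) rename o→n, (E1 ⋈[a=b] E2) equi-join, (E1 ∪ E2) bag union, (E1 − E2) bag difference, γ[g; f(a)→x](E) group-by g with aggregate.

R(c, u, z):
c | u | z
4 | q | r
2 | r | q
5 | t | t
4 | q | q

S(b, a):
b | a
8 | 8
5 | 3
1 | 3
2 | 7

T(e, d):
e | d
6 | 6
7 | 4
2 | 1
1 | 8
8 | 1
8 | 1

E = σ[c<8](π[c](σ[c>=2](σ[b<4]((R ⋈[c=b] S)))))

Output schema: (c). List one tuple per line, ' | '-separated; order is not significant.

Per-node cardinality:
  R → 4
  S → 4
  (R ⋈[c=b] S) → 2
  σ[b<4]((R ⋈[c=b] S)) → 1
  σ[c>=2](σ[b<4]((R ⋈[c=b] S))) → 1
  π[c](σ[c>=2](σ[b<4]((R ⋈[c=b] S)))) → 1
  σ[c<8](π[c](σ[c>=2](σ[b<4]((R ⋈[c=b] S))))) → 1

== RESULT ==
c
2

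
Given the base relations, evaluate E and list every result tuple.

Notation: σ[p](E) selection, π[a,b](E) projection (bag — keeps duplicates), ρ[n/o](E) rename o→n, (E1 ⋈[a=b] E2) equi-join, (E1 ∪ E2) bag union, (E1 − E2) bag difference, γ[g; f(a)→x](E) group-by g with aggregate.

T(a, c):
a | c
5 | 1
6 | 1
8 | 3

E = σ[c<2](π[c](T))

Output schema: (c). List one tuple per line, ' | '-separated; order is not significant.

Row counts bottom-up:
  T → 3
  π[c](T) → 3
  σ[c<2](π[c](T)) → 2

== RESULT ==
c
1
1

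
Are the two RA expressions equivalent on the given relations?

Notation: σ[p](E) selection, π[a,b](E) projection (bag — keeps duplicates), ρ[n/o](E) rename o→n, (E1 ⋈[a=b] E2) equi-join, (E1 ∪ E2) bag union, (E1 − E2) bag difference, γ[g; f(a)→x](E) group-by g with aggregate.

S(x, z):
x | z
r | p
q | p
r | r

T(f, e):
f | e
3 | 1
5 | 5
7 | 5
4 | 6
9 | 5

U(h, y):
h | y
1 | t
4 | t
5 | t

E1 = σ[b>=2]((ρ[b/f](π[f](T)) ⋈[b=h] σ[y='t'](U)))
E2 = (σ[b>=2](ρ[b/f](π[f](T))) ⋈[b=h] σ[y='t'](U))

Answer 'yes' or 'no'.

E1 row counts bottom-up:
  T → 5
  π[f](T) → 5
  ρ[b/f](π[f](T)) → 5
  U → 3
  σ[y='t'](U) → 3
  (ρ[b/f](π[f](T)) ⋈[b=h] σ[y='t'](U)) → 2
  σ[b>=2]((ρ[b/f](π[f](T)) ⋈[b=h] σ[y='t'](U))) → 2
E2 row counts bottom-up:
  T → 5
  π[f](T) → 5
  ρ[b/f](π[f](T)) → 5
  σ[b>=2](ρ[b/f](π[f](T))) → 5
  U → 3
  σ[y='t'](U) → 3
  (σ[b>=2](ρ[b/f](π[f](T))) ⋈[b=h] σ[y='t'](U)) → 2

E1 and E2 produce the same multiset:
b | h | y
4 | 4 | t
5 | 5 | t

yes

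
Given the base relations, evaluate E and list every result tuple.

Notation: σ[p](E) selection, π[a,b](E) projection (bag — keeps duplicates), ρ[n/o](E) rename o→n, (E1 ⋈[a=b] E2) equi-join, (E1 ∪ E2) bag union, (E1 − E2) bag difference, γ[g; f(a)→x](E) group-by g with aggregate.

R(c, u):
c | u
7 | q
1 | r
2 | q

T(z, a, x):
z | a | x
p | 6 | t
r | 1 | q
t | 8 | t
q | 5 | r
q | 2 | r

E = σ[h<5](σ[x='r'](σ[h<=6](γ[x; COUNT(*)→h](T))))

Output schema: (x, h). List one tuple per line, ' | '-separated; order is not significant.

Stepwise |·|:
  T → 5
  γ[x; COUNT(*)→h](T) → 3
  σ[h<=6](γ[x; COUNT(*)→h](T)) → 3
  σ[x='r'](σ[h<=6](γ[x; COUNT(*)→h](T))) → 1
  σ[h<5](σ[x='r'](σ[h<=6](γ[x; COUNT(*)→h](T)))) → 1

== RESULT ==
x | h
r | 2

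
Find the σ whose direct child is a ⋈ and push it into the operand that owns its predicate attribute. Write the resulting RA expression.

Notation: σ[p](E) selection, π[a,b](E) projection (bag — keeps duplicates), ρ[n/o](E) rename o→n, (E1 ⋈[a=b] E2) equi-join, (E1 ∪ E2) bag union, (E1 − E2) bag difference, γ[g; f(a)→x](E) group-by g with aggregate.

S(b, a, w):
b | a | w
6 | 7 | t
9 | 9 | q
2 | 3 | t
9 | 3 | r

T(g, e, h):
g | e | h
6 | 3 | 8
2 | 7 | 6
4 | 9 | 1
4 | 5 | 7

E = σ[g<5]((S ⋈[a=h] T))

σ filters on g, owned by the right side.
E' = (S ⋈[a=h] σ[g<5](T))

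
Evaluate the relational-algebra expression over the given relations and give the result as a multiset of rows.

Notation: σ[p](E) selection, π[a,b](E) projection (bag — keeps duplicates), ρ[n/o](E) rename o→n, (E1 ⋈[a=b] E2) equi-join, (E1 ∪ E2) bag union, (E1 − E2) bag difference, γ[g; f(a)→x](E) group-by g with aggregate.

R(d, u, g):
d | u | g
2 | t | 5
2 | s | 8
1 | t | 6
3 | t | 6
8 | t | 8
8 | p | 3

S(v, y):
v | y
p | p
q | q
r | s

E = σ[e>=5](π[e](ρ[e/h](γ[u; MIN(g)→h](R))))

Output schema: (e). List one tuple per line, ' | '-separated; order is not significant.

Per-node cardinality:
  R → 6
  γ[u; MIN(g)→h](R) → 3
  ρ[e/h](γ[u; MIN(g)→h](R)) → 3
  π[e](ρ[e/h](γ[u; MIN(g)→h](R))) → 3
  σ[e>=5](π[e](ρ[e/h](γ[u; MIN(g)→h](R)))) → 2

== RESULT ==
e
5
8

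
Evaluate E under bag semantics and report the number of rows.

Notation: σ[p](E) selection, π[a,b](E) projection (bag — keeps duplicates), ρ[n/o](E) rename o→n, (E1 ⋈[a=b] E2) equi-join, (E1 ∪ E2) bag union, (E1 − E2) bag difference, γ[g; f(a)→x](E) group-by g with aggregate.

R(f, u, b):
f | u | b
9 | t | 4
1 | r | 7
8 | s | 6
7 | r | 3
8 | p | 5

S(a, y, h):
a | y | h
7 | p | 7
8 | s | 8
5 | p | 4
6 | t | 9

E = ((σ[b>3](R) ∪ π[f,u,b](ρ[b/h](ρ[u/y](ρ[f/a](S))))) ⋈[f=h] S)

Per-node cardinality:
  R → 5
  σ[b>3](R) → 4
  S → 4
  ρ[f/a](S) → 4
  ρ[u/y](ρ[f/a](S)) → 4
  ρ[b/h](ρ[u/y](ρ[f/a](S))) → 4
  π[f,u,b](ρ[b/h](ρ[u/y](ρ[f/a](S)))) → 4
  (σ[b>3](R) ∪ π[f,u,b](ρ[b/h](ρ[u/y](ρ[f/a](S))))) → 8
  S → 4
  ((σ[b>3](R) ∪ π[f,u,b](ρ[b/h](ρ[u/y](ρ[f/a](S))))) ⋈[f=h] S) → 5

|E| = 5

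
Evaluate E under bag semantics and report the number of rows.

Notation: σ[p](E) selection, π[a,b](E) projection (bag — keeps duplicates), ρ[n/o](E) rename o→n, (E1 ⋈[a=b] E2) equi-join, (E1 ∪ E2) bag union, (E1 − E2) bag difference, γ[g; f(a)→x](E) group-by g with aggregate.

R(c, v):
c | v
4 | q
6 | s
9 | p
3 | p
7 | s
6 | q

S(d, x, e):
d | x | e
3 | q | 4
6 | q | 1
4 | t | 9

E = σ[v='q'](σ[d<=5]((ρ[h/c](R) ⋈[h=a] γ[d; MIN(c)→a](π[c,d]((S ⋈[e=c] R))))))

Row counts bottom-up:
  R → 6
  ρ[h/c](R) → 6
  S → 3
  R → 6
  (S ⋈[e=c] R) → 2
  π[c,d]((S ⋈[e=c] R)) → 2
  γ[d; MIN(c)→a](π[c,d]((S ⋈[e=c] R))) → 2
  (ρ[h/c](R) ⋈[h=a] γ[d; MIN(c)→a](π[c,d]((S ⋈[e=c] R)))) → 2
  σ[d<=5]((ρ[h/c](R) ⋈[h=a] γ[d; MIN(c)→a](π[c,d]((S ⋈[e=c] R))))) → 2
  σ[v='q'](σ[d<=5]((ρ[h/c](R) ⋈[h=a] γ[d; MIN(c)→a](π[c,d]((S ⋈[e=c] R)))))) → 1

|E| = 1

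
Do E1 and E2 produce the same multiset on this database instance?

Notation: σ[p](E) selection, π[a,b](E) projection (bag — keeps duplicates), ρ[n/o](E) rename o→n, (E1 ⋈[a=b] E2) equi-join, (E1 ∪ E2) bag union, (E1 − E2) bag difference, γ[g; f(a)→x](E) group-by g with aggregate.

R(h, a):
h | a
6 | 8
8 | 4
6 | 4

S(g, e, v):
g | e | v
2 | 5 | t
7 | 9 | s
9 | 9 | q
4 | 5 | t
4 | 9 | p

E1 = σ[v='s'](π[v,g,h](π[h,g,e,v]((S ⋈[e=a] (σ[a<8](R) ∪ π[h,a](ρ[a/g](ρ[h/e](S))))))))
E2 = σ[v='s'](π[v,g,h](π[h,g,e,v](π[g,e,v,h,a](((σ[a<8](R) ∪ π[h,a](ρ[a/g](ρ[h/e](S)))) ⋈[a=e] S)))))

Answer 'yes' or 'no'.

E1 subexpression sizes:
  S → 5
  R → 3
  σ[a<8](R) → 2
  S → 5
  ρ[h/e](S) → 5
  ρ[a/g](ρ[h/e](S)) → 5
  π[h,a](ρ[a/g](ρ[h/e](S))) → 5
  (σ[a<8](R) ∪ π[h,a](ρ[a/g](ρ[h/e](S)))) → 7
  (S ⋈[e=a] (σ[a<8](R) ∪ π[h,a](ρ[a/g](ρ[h/e](S))))) → 3
  π[h,g,e,v]((S ⋈[e=a] (σ[a<8](R) ∪ π[h,a](ρ[a/g](ρ[h/e](S)))))) → 3
  π[v,g,h](π[h,g,e,v]((S ⋈[e=a] (σ[a<8](R) ∪ π[h,a](ρ[a/g](ρ[h/e](S))))))) → 3
  σ[v='s'](π[v,g,h](π[h,g,e,v]((S ⋈[e=a] (σ[a<8](R) ∪ π[h,a](ρ[a/g](ρ[h/e](S)))))))) → 1
E2 subexpression sizes:
  R → 3
  σ[a<8](R) → 2
  S → 5
  ρ[h/e](S) → 5
  ρ[a/g](ρ[h/e](S)) → 5
  π[h,a](ρ[a/g](ρ[h/e](S))) → 5
  (σ[a<8](R) ∪ π[h,a](ρ[a/g](ρ[h/e](S)))) → 7
  S → 5
  ((σ[a<8](R) ∪ π[h,a](ρ[a/g](ρ[h/e](S)))) ⋈[a=e] S) → 3
  π[g,e,v,h,a](((σ[a<8](R) ∪ π[h,a](ρ[a/g](ρ[h/e](S)))) ⋈[a=e] S)) → 3
  π[h,g,e,v](π[g,e,v,h,a](((σ[a<8](R) ∪ π[h,a](ρ[a/g](ρ[h/e](S)))) ⋈[a=e] S))) → 3
  π[v,g,h](π[h,g,e,v](π[g,e,v,h,a](((σ[a<8](R) ∪ π[h,a](ρ[a/g](ρ[h/e](S)))) ⋈[a=e] S)))) → 3
  σ[v='s'](π[v,g,h](π[h,g,e,v](π[g,e,v,h,a](((σ[a<8](R) ∪ π[h,a](ρ[a/g](ρ[h/e](S)))) ⋈[a=e] S))))) → 1

E1 and E2 produce the same multiset:
v | g | h
s | 7 | 9

yes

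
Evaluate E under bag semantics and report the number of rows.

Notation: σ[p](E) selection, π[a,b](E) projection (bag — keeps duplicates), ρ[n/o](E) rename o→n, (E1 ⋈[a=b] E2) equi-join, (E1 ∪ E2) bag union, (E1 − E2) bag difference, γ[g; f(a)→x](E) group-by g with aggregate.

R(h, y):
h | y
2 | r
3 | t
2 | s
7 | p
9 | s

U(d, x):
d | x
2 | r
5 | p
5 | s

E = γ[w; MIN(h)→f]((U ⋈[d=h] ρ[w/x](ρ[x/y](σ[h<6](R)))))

Per-node cardinality:
  U → 3
  R → 5
  σ[h<6](R) → 3
  ρ[x/y](σ[h<6](R)) → 3
  ρ[w/x](ρ[x/y](σ[h<6](R))) → 3
  (U ⋈[d=h] ρ[w/x](ρ[x/y](σ[h<6](R)))) → 2
  γ[w; MIN(h)→f]((U ⋈[d=h] ρ[w/x](ρ[x/y](σ[h<6](R))))) → 2

|E| = 2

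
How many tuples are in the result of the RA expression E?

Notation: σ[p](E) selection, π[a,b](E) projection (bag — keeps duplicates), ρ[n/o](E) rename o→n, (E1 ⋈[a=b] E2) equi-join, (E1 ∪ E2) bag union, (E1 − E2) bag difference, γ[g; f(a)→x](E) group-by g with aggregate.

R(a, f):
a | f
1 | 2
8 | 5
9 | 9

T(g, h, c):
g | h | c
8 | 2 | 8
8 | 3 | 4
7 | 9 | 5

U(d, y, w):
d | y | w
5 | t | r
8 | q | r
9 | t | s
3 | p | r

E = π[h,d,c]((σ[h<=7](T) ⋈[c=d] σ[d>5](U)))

Per-node cardinality:
  T → 3
  σ[h<=7](T) → 2
  U → 4
  σ[d>5](U) → 2
  (σ[h<=7](T) ⋈[c=d] σ[d>5](U)) → 1
  π[h,d,c]((σ[h<=7](T) ⋈[c=d] σ[d>5](U))) → 1

|E| = 1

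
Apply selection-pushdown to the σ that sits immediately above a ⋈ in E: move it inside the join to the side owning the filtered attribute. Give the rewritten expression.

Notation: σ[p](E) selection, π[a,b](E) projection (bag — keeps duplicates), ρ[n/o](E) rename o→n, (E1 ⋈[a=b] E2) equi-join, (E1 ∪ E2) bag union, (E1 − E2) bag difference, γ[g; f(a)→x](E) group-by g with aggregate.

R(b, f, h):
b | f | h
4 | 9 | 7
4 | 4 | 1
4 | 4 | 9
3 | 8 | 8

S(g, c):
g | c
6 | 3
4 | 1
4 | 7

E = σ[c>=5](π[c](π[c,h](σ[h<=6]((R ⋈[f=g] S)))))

σ filters on h, owned by the left side.
E' = σ[c>=5](π[c](π[c,h]((σ[h<=6](R) ⋈[f=g] S))))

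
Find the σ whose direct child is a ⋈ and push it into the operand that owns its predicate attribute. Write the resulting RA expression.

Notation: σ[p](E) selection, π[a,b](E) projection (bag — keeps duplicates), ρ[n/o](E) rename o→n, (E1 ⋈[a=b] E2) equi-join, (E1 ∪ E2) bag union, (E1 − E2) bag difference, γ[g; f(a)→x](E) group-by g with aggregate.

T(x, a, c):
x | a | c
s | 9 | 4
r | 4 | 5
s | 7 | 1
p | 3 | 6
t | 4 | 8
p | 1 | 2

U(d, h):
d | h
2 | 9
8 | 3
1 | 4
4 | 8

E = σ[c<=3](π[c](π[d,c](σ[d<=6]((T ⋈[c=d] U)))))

σ filters on d, owned by the right side.
E' = σ[c<=3](π[c](π[d,c]((T ⋈[c=d] σ[d<=6](U)))))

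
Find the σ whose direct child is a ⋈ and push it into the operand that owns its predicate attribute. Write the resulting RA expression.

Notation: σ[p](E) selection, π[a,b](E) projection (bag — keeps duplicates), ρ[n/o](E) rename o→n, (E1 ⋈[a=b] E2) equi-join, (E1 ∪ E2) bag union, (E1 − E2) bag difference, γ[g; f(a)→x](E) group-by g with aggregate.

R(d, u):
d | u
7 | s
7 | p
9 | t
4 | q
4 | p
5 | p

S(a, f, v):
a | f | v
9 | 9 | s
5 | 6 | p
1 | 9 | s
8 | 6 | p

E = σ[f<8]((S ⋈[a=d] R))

σ filters on f, owned by the left side.
E' = (σ[f<8](S) ⋈[a=d] R)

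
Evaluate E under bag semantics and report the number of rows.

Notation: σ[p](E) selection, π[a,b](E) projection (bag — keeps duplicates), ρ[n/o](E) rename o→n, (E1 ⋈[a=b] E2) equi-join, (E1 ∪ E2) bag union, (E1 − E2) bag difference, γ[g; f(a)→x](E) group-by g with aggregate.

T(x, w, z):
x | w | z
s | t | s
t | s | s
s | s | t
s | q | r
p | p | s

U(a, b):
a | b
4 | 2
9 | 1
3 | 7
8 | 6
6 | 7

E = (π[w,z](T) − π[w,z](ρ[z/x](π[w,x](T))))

Row counts bottom-up:
  T → 5
  π[w,z](T) → 5
  T → 5
  π[w,x](T) → 5
  ρ[z/x](π[w,x](T)) → 5
  π[w,z](ρ[z/x](π[w,x](T))) → 5
  (π[w,z](T) − π[w,z](ρ[z/x](π[w,x](T)))) → 2

|E| = 2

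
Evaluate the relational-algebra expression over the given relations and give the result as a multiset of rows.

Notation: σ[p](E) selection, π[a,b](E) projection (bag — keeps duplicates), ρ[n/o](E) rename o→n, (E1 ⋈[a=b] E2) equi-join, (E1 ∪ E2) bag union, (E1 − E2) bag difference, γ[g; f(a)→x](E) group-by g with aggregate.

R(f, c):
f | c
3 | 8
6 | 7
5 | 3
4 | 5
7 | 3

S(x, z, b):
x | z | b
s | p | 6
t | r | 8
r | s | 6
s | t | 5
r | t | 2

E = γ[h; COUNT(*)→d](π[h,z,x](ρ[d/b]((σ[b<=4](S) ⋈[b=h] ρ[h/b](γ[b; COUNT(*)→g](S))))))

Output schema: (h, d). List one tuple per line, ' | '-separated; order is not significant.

Row counts bottom-up:
  S → 5
  σ[b<=4](S) → 1
  S → 5
  γ[b; COUNT(*)→g](S) → 4
  ρ[h/b](γ[b; COUNT(*)→g](S)) → 4
  (σ[b<=4](S) ⋈[b=h] ρ[h/b](γ[b; COUNT(*)→g](S))) → 1
  ρ[d/b]((σ[b<=4](S) ⋈[b=h] ρ[h/b](γ[b; COUNT(*)→g](S)))) → 1
  π[h,z,x](ρ[d/b]((σ[b<=4](S) ⋈[b=h] ρ[h/b](γ[b; COUNT(*)→g](S))))) → 1
  γ[h; COUNT(*)→d](π[h,z,x](ρ[d/b]((σ[b<=4](S) ⋈[b=h] ρ[h/b](γ[b; COUNT(*)→g](S)))))) → 1

== RESULT ==
h | d
2 | 1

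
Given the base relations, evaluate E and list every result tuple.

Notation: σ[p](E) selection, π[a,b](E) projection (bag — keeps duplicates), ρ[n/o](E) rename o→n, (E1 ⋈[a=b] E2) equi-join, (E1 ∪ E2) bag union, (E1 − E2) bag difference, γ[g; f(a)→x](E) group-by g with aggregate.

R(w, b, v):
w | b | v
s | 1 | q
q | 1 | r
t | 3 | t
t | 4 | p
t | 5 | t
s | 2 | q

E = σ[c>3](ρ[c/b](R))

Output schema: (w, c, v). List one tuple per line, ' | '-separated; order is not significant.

Per-node cardinality:
  R → 6
  ρ[c/b](R) → 6
  σ[c>3](ρ[c/b](R)) → 2

== RESULT ==
w | c | v
t | 4 | p
t | 5 | t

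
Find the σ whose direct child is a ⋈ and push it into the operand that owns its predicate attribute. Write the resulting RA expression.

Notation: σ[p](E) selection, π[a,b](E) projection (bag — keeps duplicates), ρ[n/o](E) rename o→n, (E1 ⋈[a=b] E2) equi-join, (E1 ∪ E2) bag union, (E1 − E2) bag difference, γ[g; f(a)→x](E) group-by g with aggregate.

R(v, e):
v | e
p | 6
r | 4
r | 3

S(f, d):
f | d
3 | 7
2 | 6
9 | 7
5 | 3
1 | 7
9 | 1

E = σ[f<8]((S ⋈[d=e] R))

σ filters on f, owned by the left side.
E' = (σ[f<8](S) ⋈[d=e] R)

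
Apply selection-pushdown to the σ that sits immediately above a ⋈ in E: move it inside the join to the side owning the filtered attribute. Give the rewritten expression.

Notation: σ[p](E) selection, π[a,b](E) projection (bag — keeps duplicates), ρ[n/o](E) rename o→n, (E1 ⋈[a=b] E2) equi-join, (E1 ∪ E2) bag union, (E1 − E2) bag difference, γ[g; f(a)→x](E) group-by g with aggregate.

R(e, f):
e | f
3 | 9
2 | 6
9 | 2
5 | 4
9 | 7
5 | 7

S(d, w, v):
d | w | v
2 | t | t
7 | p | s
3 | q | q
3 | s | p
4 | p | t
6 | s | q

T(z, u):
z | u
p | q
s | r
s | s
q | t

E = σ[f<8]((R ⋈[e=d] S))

σ filters on f, owned by the left side.
E' = (σ[f<8](R) ⋈[e=d] S)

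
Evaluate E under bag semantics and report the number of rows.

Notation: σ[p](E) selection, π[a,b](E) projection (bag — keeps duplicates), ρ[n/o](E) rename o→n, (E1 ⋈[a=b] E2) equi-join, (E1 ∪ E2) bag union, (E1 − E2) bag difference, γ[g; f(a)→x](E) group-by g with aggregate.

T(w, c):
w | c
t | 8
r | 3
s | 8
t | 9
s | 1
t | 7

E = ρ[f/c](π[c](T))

Stepwise |·|:
  T → 6
  π[c](T) → 6
  ρ[f/c](π[c](T)) → 6

|E| = 6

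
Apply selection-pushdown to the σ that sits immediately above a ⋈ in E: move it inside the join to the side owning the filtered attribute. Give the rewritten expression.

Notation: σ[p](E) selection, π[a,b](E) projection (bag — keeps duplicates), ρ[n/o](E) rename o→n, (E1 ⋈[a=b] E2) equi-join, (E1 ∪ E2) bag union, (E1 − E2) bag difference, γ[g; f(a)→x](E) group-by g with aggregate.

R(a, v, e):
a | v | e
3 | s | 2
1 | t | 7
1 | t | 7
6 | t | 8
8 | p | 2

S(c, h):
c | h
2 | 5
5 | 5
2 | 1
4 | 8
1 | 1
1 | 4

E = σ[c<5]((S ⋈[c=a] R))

σ filters on c, owned by the left side.
E' = (σ[c<5](S) ⋈[c=a] R)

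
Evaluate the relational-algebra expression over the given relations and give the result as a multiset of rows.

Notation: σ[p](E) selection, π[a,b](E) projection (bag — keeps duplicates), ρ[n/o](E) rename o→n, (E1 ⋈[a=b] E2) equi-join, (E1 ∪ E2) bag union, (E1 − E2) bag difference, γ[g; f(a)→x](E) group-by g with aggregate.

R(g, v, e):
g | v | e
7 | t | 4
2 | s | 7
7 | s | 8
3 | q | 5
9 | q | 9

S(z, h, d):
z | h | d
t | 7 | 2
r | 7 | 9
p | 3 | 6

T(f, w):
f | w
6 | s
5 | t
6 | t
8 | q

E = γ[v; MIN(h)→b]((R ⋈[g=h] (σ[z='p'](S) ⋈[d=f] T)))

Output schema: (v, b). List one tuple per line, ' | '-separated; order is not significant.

Subexpression sizes:
  R → 5
  S → 3
  σ[z='p'](S) → 1
  T → 4
  (σ[z='p'](S) ⋈[d=f] T) → 2
  (R ⋈[g=h] (σ[z='p'](S) ⋈[d=f] T)) → 2
  γ[v; MIN(h)→b]((R ⋈[g=h] (σ[z='p'](S) ⋈[d=f] T))) → 1

== RESULT ==
v | b
q | 3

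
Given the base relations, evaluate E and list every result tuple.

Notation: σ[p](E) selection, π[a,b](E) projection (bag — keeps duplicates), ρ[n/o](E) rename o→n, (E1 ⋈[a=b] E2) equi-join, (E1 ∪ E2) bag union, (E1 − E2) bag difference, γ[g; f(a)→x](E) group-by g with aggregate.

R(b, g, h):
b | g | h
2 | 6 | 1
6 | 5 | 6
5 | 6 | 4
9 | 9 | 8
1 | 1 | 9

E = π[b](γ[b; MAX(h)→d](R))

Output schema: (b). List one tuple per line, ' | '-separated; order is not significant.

Stepwise |·|:
  R → 5
  γ[b; MAX(h)→d](R) → 5
  π[b](γ[b; MAX(h)→d](R)) → 5

== RESULT ==
b
1
2
5
6
9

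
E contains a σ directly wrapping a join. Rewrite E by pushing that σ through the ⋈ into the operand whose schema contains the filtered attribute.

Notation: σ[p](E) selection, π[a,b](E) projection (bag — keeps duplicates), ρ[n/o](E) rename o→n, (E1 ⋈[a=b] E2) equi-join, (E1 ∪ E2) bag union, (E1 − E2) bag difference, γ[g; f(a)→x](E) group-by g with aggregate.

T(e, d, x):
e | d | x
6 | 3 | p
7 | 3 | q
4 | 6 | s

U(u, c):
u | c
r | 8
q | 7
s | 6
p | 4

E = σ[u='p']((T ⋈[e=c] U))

σ filters on u, owned by the right side.
E' = (T ⋈[e=c] σ[u='p'](U))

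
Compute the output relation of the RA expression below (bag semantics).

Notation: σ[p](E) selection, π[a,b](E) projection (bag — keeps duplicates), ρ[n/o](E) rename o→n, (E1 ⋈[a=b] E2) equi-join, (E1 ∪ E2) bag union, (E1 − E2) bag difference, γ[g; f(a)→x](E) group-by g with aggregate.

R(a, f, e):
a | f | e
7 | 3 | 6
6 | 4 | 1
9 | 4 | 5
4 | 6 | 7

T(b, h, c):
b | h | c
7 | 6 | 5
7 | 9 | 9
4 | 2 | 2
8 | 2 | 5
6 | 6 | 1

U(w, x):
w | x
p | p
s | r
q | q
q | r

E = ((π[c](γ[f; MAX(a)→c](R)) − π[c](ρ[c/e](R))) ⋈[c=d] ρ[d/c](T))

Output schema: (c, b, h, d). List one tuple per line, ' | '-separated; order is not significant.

Subexpression sizes:
  R → 4
  γ[f; MAX(a)→c](R) → 3
  π[c](γ[f; MAX(a)→c](R)) → 3
  R → 4
  ρ[c/e](R) → 4
  π[c](ρ[c/e](R)) → 4
  (π[c](γ[f; MAX(a)→c](R)) − π[c](ρ[c/e](R))) → 2
  T → 5
  ρ[d/c](T) → 5
  ((π[c](γ[f; MAX(a)→c](R)) − π[c](ρ[c/e](R))) ⋈[c=d] ρ[d/c](T)) → 1

== RESULT ==
c | b | h | d
9 | 7 | 9 | 9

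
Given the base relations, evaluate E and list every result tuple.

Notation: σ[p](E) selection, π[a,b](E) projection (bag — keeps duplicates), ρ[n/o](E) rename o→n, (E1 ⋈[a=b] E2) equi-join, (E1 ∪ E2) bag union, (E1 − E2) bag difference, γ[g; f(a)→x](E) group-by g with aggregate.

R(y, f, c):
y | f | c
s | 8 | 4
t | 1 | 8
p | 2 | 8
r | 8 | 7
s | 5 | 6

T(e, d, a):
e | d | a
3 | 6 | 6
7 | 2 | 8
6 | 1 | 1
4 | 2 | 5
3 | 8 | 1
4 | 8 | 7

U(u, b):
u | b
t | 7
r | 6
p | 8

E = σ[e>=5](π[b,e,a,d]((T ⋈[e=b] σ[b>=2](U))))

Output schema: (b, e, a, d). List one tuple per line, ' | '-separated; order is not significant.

Subexpression sizes:
  T → 6
  U → 3
  σ[b>=2](U) → 3
  (T ⋈[e=b] σ[b>=2](U)) → 2
  π[b,e,a,d]((T ⋈[e=b] σ[b>=2](U))) → 2
  σ[e>=5](π[b,e,a,d]((T ⋈[e=b] σ[b>=2](U)))) → 2

== RESULT ==
b | e | a | d
6 | 6 | 1 | 1
7 | 7 | 8 | 2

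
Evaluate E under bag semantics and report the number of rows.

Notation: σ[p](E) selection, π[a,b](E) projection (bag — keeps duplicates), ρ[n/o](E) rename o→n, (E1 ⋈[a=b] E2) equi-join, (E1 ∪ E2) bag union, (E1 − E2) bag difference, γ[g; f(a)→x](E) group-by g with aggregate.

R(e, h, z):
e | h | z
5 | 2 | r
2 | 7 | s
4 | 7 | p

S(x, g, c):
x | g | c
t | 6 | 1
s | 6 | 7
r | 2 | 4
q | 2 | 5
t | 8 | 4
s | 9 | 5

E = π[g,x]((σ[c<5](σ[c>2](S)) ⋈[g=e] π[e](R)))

Subexpression sizes:
  S → 6
  σ[c>2](S) → 5
  σ[c<5](σ[c>2](S)) → 2
  R → 3
  π[e](R) → 3
  (σ[c<5](σ[c>2](S)) ⋈[g=e] π[e](R)) → 1
  π[g,x]((σ[c<5](σ[c>2](S)) ⋈[g=e] π[e](R))) → 1

|E| = 1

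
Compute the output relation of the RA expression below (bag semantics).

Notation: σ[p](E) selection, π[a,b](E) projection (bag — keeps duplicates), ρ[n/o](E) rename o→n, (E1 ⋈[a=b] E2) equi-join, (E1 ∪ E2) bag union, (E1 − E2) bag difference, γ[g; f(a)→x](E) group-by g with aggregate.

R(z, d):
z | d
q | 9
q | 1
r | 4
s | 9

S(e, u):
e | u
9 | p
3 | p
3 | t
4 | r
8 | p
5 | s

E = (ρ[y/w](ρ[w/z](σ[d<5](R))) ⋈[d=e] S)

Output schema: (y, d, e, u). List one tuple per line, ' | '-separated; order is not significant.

Subexpression sizes:
  R → 4
  σ[d<5](R) → 2
  ρ[w/z](σ[d<5](R)) → 2
  ρ[y/w](ρ[w/z](σ[d<5](R))) → 2
  S → 6
  (ρ[y/w](ρ[w/z](σ[d<5](R))) ⋈[d=e] S) → 1

== RESULT ==
y | d | e | u
r | 4 | 4 | r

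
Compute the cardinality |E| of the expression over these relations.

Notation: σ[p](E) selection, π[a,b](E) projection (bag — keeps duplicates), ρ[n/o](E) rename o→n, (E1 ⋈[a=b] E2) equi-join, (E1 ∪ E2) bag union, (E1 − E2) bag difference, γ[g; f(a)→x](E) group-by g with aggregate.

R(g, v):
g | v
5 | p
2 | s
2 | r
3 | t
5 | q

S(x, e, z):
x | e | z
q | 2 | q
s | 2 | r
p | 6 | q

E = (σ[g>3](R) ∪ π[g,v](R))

Per-node cardinality:
  R → 5
  σ[g>3](R) → 2
  R → 5
  π[g,v](R) → 5
  (σ[g>3](R) ∪ π[g,v](R)) → 7

|E| = 7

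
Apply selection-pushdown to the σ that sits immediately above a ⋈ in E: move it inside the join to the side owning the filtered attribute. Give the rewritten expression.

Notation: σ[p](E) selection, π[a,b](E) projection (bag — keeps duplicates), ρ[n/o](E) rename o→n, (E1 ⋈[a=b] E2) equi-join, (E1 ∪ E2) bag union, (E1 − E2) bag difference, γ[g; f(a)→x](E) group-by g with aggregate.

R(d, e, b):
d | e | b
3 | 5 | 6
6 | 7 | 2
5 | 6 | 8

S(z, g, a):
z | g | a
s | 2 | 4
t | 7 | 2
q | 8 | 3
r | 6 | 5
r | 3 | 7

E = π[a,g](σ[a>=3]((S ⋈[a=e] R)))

σ filters on a, owned by the left side.
E' = π[a,g]((σ[a>=3](S) ⋈[a=e] R))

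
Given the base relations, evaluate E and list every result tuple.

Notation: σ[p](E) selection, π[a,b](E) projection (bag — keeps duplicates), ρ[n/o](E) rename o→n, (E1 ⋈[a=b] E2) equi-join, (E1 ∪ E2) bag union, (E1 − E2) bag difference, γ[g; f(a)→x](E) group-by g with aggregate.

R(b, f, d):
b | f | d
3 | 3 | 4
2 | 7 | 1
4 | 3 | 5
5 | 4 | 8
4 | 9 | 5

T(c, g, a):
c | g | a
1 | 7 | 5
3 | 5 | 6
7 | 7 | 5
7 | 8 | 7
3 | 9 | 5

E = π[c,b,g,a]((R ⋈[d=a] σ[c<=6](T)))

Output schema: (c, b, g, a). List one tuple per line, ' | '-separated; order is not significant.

Per-node cardinality:
  R → 5
  T → 5
  σ[c<=6](T) → 3
  (R ⋈[d=a] σ[c<=6](T)) → 4
  π[c,b,g,a]((R ⋈[d=a] σ[c<=6](T))) → 4

== RESULT ==
c | b | g | a
1 | 4 | 7 | 5
1 | 4 | 7 | 5
3 | 4 | 9 | 5
3 | 4 | 9 | 5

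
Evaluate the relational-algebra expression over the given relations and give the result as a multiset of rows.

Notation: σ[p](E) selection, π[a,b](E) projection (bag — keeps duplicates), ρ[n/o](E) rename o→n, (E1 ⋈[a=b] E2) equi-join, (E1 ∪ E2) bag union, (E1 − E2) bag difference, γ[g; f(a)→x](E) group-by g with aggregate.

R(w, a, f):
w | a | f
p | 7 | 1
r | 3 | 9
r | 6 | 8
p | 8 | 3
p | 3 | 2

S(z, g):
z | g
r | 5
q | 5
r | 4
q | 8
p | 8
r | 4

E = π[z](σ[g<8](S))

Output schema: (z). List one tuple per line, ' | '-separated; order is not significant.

Stepwise |·|:
  S → 6
  σ[g<8](S) → 4
  π[z](σ[g<8](S)) → 4

== RESULT ==
z
q
r
r
r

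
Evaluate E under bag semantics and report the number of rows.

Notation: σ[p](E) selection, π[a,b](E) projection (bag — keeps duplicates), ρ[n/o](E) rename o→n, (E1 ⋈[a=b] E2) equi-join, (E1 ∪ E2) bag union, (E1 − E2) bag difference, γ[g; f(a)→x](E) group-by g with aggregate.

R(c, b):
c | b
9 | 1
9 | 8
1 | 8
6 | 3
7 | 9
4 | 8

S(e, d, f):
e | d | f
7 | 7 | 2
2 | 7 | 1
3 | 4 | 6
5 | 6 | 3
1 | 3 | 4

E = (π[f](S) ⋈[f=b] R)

Per-node cardinality:
  S → 5
  π[f](S) → 5
  R → 6
  (π[f](S) ⋈[f=b] R) → 2

|E| = 2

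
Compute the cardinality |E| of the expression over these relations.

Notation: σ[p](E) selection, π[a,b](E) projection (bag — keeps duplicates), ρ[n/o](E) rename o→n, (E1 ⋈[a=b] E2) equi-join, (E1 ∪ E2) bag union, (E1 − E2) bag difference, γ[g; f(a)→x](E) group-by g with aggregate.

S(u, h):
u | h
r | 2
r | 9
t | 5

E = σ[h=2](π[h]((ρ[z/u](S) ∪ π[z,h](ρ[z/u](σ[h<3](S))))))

Subexpression sizes:
  S → 3
  ρ[z/u](S) → 3
  S → 3
  σ[h<3](S) → 1
  ρ[z/u](σ[h<3](S)) → 1
  π[z,h](ρ[z/u](σ[h<3](S))) → 1
  (ρ[z/u](S) ∪ π[z,h](ρ[z/u](σ[h<3](S)))) → 4
  π[h]((ρ[z/u](S) ∪ π[z,h](ρ[z/u](σ[h<3](S))))) → 4
  σ[h=2](π[h]((ρ[z/u](S) ∪ π[z,h](ρ[z/u](σ[h<3](S)))))) → 2

|E| = 2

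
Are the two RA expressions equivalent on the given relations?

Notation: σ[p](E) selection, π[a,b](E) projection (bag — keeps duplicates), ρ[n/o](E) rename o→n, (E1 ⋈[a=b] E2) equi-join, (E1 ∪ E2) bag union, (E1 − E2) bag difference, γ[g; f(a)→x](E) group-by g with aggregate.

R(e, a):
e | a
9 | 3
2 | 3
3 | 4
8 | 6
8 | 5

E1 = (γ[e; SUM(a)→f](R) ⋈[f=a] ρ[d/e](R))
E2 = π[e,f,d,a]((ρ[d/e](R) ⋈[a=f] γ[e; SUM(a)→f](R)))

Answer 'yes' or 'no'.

E1 per-node cardinality:
  R → 5
  γ[e; SUM(a)→f](R) → 4
  R → 5
  ρ[d/e](R) → 5
  (γ[e; SUM(a)→f](R) ⋈[f=a] ρ[d/e](R)) → 5
E2 per-node cardinality:
  R → 5
  ρ[d/e](R) → 5
  R → 5
  γ[e; SUM(a)→f](R) → 4
  (ρ[d/e](R) ⋈[a=f] γ[e; SUM(a)→f](R)) → 5
  π[e,f,d,a]((ρ[d/e](R) ⋈[a=f] γ[e; SUM(a)→f](R))) → 5

E1 and E2 produce the same multiset:
e | f | d | a
2 | 3 | 2 | 3
2 | 3 | 9 | 3
3 | 4 | 3 | 4
9 | 3 | 2 | 3
9 | 3 | 9 | 3

yes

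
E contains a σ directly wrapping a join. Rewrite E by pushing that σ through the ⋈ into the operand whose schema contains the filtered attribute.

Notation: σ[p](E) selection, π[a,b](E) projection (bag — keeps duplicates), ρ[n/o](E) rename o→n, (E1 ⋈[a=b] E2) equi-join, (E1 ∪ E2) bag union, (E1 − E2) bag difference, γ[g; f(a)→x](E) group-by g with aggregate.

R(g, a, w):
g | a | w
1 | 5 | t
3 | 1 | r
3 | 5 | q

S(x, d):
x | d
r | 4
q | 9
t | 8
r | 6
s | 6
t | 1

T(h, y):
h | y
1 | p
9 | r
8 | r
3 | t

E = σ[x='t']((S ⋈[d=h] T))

σ filters on x, owned by the left side.
E' = (σ[x='t'](S) ⋈[d=h] T)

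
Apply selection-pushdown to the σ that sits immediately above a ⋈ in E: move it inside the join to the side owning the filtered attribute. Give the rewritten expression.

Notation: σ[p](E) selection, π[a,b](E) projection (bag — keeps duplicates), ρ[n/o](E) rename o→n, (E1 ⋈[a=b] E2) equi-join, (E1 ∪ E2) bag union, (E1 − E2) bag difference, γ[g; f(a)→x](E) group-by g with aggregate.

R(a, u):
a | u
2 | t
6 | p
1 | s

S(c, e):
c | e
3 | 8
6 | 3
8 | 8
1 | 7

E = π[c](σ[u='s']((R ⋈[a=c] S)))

σ filters on u, owned by the left side.
E' = π[c]((σ[u='s'](R) ⋈[a=c] S))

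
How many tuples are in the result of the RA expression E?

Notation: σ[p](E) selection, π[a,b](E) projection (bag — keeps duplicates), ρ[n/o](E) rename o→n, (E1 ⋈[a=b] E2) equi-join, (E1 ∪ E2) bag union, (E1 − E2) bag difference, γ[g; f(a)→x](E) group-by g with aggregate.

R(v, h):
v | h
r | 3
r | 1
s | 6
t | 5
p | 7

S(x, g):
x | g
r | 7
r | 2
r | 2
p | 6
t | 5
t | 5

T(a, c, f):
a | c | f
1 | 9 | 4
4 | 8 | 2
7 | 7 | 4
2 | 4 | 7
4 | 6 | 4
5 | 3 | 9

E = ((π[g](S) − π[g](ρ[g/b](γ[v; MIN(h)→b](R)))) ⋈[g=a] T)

Row counts bottom-up:
  S → 6
  π[g](S) → 6
  R → 5
  γ[v; MIN(h)→b](R) → 4
  ρ[g/b](γ[v; MIN(h)→b](R)) → 4
  π[g](ρ[g/b](γ[v; MIN(h)→b](R))) → 4
  (π[g](S) − π[g](ρ[g/b](γ[v; MIN(h)→b](R)))) → 3
  T → 6
  ((π[g](S) − π[g](ρ[g/b](γ[v; MIN(h)→b](R)))) ⋈[g=a] T) → 3

|E| = 3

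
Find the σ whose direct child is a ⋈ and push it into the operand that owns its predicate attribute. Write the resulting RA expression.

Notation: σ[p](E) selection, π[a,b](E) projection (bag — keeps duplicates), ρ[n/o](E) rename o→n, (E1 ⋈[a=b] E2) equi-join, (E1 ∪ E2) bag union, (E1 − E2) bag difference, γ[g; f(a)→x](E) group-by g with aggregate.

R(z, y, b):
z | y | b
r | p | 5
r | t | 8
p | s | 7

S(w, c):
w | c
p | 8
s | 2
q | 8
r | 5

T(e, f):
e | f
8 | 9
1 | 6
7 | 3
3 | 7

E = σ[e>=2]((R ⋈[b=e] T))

σ filters on e, owned by the right side.
E' = (R ⋈[b=e] σ[e>=2](T))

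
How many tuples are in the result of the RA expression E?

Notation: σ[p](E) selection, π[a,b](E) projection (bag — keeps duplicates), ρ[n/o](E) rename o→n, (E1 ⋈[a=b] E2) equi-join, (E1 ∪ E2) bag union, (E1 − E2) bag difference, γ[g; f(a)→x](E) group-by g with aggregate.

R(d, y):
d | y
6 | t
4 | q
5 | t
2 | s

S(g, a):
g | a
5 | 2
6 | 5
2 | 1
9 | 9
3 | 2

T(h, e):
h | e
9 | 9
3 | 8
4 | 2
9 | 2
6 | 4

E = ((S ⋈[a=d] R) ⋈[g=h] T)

Subexpression sizes:
  S → 5
  R → 4
  (S ⋈[a=d] R) → 3
  T → 5
  ((S ⋈[a=d] R) ⋈[g=h] T) → 2

|E| = 2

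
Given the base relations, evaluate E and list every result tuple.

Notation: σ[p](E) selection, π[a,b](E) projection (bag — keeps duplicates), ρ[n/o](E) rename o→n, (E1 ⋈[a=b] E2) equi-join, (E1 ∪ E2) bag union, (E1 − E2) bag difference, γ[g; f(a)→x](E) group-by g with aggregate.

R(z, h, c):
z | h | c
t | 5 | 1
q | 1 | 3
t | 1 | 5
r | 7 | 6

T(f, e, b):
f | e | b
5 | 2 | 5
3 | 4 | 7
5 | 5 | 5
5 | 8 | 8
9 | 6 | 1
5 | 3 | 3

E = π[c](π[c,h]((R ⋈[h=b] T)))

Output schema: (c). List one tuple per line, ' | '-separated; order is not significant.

Per-node cardinality:
  R → 4
  T → 6
  (R ⋈[h=b] T) → 5
  π[c,h]((R ⋈[h=b] T)) → 5
  π[c](π[c,h]((R ⋈[h=b] T))) → 5

== RESULT ==
c
1
1
3
5
6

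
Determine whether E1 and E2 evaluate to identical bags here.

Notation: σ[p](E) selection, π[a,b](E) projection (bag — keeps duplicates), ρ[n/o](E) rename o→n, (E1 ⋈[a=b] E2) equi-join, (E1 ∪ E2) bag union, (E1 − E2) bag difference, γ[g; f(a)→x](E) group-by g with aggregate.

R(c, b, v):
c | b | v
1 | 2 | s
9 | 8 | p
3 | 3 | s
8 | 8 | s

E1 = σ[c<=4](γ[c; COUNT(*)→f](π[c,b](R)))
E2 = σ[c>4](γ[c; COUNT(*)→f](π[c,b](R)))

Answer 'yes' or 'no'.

E1 per-node cardinality:
  R → 4
  π[c,b](R) → 4
  γ[c; COUNT(*)→f](π[c,b](R)) → 4
  σ[c<=4](γ[c; COUNT(*)→f](π[c,b](R))) → 2
E2 per-node cardinality:
  R → 4
  π[c,b](R) → 4
  γ[c; COUNT(*)→f](π[c,b](R)) → 4
  σ[c>4](γ[c; COUNT(*)→f](π[c,b](R))) → 2

E1 result:
c | f
1 | 1
3 | 1
E2 result:
c | f
8 | 1
9 | 1
Witness: (3, 1) appears 1× in E1 but 0× in E2.

no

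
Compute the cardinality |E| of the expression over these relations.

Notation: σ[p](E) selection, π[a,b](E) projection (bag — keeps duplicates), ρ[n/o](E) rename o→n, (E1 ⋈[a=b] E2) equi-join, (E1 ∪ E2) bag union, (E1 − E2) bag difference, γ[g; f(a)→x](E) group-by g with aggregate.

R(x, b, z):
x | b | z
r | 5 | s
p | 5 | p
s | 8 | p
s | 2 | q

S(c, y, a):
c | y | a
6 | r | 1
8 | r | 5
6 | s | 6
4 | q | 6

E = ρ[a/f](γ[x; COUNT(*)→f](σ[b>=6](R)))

Subexpression sizes:
  R → 4
  σ[b>=6](R) → 1
  γ[x; COUNT(*)→f](σ[b>=6](R)) → 1
  ρ[a/f](γ[x; COUNT(*)→f](σ[b>=6](R))) → 1

|E| = 1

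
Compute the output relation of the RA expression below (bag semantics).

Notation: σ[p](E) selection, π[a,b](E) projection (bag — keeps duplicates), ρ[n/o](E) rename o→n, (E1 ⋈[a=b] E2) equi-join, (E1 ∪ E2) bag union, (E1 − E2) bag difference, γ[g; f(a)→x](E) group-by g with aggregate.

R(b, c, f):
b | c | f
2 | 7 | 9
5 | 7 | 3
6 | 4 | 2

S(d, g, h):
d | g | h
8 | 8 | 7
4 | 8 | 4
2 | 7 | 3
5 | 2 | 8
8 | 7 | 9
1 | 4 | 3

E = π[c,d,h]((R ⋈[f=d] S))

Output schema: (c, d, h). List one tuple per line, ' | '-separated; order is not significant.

Subexpression sizes:
  R → 3
  S → 6
  (R ⋈[f=d] S) → 1
  π[c,d,h]((R ⋈[f=d] S)) → 1

== RESULT ==
c | d | h
4 | 2 | 3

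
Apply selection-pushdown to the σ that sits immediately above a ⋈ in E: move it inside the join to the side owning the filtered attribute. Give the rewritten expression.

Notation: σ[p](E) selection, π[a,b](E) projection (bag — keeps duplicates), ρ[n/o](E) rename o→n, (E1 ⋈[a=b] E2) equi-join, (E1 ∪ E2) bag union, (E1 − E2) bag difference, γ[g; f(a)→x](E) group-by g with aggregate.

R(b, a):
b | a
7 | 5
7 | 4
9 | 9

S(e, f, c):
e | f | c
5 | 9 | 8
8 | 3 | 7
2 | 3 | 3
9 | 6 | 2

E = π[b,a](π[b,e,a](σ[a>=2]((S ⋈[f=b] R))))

σ filters on a, owned by the right side.
E' = π[b,a](π[b,e,a]((S ⋈[f=b] σ[a>=2](R))))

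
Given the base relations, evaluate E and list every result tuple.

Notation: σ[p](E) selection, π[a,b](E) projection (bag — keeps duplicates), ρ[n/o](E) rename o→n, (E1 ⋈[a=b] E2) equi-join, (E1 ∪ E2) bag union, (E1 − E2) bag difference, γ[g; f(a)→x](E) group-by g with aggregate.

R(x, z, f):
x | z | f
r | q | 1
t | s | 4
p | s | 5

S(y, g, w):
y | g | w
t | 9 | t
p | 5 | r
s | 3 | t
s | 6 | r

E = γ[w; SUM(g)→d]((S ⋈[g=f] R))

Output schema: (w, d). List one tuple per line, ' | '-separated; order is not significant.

Per-node cardinality:
  S → 4
  R → 3
  (S ⋈[g=f] R) → 1
  γ[w; SUM(g)→d]((S ⋈[g=f] R)) → 1

== RESULT ==
w | d
r | 5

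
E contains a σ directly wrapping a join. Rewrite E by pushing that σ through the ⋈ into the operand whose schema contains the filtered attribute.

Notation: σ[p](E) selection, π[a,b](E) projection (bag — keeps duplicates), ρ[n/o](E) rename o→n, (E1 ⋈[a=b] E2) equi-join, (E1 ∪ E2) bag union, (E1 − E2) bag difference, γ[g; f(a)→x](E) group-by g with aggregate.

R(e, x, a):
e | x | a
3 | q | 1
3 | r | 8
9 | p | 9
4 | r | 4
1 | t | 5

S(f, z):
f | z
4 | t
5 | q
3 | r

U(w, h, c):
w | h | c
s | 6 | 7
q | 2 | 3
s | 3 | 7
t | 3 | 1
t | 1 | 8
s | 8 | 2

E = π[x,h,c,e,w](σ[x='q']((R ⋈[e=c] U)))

σ filters on x, owned by the left side.
E' = π[x,h,c,e,w]((σ[x='q'](R) ⋈[e=c] U))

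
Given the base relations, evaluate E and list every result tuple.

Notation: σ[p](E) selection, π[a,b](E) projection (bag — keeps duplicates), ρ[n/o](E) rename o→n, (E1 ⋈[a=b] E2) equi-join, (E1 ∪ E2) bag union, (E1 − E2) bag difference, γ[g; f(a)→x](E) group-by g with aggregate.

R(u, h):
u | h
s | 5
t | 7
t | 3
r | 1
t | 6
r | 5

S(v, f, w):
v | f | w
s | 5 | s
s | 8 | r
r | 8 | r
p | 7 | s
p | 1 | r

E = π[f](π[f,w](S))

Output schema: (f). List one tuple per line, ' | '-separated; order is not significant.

Stepwise |·|:
  S → 5
  π[f,w](S) → 5
  π[f](π[f,w](S)) → 5

== RESULT ==
f
1
5
7
8
8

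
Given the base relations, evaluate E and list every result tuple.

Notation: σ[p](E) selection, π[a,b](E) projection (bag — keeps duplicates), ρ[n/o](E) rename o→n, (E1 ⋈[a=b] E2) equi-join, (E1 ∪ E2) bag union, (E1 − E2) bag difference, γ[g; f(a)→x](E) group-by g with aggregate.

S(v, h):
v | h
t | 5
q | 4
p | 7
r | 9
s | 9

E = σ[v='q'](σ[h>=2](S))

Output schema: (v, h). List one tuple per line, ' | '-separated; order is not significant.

Subexpression sizes:
  S → 5
  σ[h>=2](S) → 5
  σ[v='q'](σ[h>=2](S)) → 1

== RESULT ==
v | h
q | 4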